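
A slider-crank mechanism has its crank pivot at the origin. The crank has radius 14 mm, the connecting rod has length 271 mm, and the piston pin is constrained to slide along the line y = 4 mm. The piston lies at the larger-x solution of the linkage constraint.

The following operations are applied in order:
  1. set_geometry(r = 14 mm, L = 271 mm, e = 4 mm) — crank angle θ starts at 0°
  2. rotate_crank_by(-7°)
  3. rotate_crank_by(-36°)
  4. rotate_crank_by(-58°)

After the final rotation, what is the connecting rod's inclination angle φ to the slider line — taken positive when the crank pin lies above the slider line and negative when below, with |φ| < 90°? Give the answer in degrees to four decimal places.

-3.7539

set_geometry: r = 14 mm, L = 271 mm, e = 4 mm; θ ← 0°
rotate_crank_by(-7°): θ ← 0° -7° = -7°
rotate_crank_by(-36°): θ ← -7° -36° = -43°
rotate_crank_by(-58°): θ ← -43° -58° = -101°
crank pin P = (r cos θ, r sin θ) = (-2.671326, -13.742781)
h = r sin θ − e = -13.742781 − 4 = -17.742781
sin φ = h / L = -17.742781 / 271 = -0.06547152
φ = arcsin(-0.06547152) = -3.753927°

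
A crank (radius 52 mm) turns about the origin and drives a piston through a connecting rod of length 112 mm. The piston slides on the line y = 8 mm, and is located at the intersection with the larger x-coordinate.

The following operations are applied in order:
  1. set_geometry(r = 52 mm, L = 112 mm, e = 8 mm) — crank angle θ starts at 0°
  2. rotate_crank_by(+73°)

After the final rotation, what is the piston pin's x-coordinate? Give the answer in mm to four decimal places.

119.1398

set_geometry: r = 52 mm, L = 112 mm, e = 8 mm; θ ← 0°
rotate_crank_by(+73°): θ ← 0° +73° = 73°
crank pin P = (r cos θ, r sin θ) = (15.203329, 49.727847)
h = r sin θ − e = 49.727847 − 8 = 41.727847
x = r cos θ + √(L² − h²) = 15.203329 + √(12544.0 − 1741.2132) = 15.203329 + 103.936455 = 119.139784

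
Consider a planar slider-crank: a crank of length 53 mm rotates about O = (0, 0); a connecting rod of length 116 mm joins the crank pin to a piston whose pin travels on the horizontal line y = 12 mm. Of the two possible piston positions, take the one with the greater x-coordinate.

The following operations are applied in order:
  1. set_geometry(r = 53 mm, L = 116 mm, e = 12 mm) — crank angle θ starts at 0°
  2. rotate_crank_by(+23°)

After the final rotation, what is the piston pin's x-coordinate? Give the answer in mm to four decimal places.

set_geometry: r = 53 mm, L = 116 mm, e = 12 mm; θ ← 0°
rotate_crank_by(+23°): θ ← 0° +23° = 23°
crank pin P = (r cos θ, r sin θ) = (48.786757, 20.708750)
h = r sin θ − e = 20.708750 − 12 = 8.708750
x = r cos θ + √(L² − h²) = 48.786757 + √(13456.0 − 75.8423) = 48.786757 + 115.672631 = 164.459389

164.4594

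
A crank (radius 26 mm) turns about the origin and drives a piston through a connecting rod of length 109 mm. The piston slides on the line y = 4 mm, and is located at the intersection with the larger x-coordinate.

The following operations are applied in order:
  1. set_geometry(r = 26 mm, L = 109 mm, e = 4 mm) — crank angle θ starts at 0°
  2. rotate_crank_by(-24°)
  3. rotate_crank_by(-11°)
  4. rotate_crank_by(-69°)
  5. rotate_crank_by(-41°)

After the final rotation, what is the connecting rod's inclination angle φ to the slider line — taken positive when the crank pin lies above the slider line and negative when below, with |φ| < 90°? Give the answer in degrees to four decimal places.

-9.9922

set_geometry: r = 26 mm, L = 109 mm, e = 4 mm; θ ← 0°
rotate_crank_by(-24°): θ ← 0° -24° = -24°
rotate_crank_by(-11°): θ ← -24° -11° = -35°
rotate_crank_by(-69°): θ ← -35° -69° = -104°
rotate_crank_by(-41°): θ ← -104° -41° = -145°
crank pin P = (r cos θ, r sin θ) = (-21.297953, -14.912987)
h = r sin θ − e = -14.912987 − 4 = -18.912987
sin φ = h / L = -18.912987 / 109 = -0.17351365
φ = arcsin(-0.17351365) = -9.992173°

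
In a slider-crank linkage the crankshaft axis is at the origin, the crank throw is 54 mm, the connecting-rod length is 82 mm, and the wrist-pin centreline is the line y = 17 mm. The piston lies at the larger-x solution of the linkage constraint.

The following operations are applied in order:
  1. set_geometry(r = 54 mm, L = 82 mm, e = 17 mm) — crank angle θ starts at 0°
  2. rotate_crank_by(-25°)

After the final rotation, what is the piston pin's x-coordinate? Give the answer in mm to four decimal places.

set_geometry: r = 54 mm, L = 82 mm, e = 17 mm; θ ← 0°
rotate_crank_by(-25°): θ ← 0° -25° = -25°
crank pin P = (r cos θ, r sin θ) = (48.940620, -22.821386)
h = r sin θ − e = -22.821386 − 17 = -39.821386
x = r cos θ + √(L² − h²) = 48.940620 + √(6724.0 − 1585.7428) = 48.940620 + 71.681638 = 120.622258

120.6223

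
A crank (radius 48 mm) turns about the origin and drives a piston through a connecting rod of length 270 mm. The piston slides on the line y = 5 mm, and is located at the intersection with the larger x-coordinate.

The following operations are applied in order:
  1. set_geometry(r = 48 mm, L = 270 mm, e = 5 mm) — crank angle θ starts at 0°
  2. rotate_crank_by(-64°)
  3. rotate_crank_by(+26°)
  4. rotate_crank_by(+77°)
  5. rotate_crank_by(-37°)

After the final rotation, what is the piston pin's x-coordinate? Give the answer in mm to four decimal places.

317.9503

set_geometry: r = 48 mm, L = 270 mm, e = 5 mm; θ ← 0°
rotate_crank_by(-64°): θ ← 0° -64° = -64°
rotate_crank_by(+26°): θ ← -64° +26° = -38°
rotate_crank_by(+77°): θ ← -38° +77° = 39°
rotate_crank_by(-37°): θ ← 39° -37° = 2°
crank pin P = (r cos θ, r sin θ) = (47.970760, 1.675176)
h = r sin θ − e = 1.675176 − 5 = -3.324824
x = r cos θ + √(L² − h²) = 47.970760 + √(72900.0 − 11.0545) = 47.970760 + 269.979528 = 317.950288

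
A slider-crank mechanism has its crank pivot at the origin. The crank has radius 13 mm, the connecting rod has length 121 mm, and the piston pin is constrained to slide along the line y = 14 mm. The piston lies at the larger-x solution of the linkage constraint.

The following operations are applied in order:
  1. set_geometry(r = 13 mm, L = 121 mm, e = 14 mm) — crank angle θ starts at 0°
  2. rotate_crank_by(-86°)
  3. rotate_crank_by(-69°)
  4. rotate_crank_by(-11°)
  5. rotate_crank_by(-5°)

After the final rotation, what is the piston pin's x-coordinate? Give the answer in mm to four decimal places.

set_geometry: r = 13 mm, L = 121 mm, e = 14 mm; θ ← 0°
rotate_crank_by(-86°): θ ← 0° -86° = -86°
rotate_crank_by(-69°): θ ← -86° -69° = -155°
rotate_crank_by(-11°): θ ← -155° -11° = -166°
rotate_crank_by(-5°): θ ← -166° -5° = -171°
crank pin P = (r cos θ, r sin θ) = (-12.839948, -2.033648)
h = r sin θ − e = -2.033648 − 14 = -16.033648
x = r cos θ + √(L² − h²) = -12.839948 + √(14641.0 − 257.0779) = -12.839948 + 119.932990 = 107.093042

107.0930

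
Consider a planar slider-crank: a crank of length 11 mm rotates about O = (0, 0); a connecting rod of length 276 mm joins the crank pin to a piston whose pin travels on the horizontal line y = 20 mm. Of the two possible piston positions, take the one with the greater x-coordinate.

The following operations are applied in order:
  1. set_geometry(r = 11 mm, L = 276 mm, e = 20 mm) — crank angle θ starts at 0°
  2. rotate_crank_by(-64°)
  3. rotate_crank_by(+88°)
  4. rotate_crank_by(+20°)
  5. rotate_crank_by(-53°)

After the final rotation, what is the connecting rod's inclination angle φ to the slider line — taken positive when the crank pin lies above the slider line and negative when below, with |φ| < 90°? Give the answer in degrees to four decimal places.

-4.5138

set_geometry: r = 11 mm, L = 276 mm, e = 20 mm; θ ← 0°
rotate_crank_by(-64°): θ ← 0° -64° = -64°
rotate_crank_by(+88°): θ ← -64° +88° = 24°
rotate_crank_by(+20°): θ ← 24° +20° = 44°
rotate_crank_by(-53°): θ ← 44° -53° = -9°
crank pin P = (r cos θ, r sin θ) = (10.864572, -1.720779)
h = r sin θ − e = -1.720779 − 20 = -21.720779
sin φ = h / L = -21.720779 / 276 = -0.07869848
φ = arcsin(-0.07869848) = -4.513758°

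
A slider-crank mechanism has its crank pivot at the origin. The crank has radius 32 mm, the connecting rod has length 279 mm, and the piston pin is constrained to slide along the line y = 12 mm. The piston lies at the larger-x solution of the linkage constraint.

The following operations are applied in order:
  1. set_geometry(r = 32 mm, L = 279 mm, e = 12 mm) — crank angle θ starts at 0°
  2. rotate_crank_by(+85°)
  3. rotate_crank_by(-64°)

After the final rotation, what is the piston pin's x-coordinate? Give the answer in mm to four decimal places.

308.8741

set_geometry: r = 32 mm, L = 279 mm, e = 12 mm; θ ← 0°
rotate_crank_by(+85°): θ ← 0° +85° = 85°
rotate_crank_by(-64°): θ ← 85° -64° = 21°
crank pin P = (r cos θ, r sin θ) = (29.874574, 11.467774)
h = r sin θ − e = 11.467774 − 12 = -0.532226
x = r cos θ + √(L² − h²) = 29.874574 + √(77841.0 − 0.2833) = 29.874574 + 278.999492 = 308.874066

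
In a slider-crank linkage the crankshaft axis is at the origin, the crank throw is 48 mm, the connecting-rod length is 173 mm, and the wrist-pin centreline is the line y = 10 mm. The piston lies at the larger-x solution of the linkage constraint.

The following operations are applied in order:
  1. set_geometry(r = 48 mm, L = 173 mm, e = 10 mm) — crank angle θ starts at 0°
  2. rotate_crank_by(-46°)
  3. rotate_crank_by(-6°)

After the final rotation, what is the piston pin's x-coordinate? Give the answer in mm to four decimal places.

set_geometry: r = 48 mm, L = 173 mm, e = 10 mm; θ ← 0°
rotate_crank_by(-46°): θ ← 0° -46° = -46°
rotate_crank_by(-6°): θ ← -46° -6° = -52°
crank pin P = (r cos θ, r sin θ) = (29.551751, -37.824516)
h = r sin θ − e = -37.824516 − 10 = -47.824516
x = r cos θ + √(L² − h²) = 29.551751 + √(29929.0 − 2287.1843) = 29.551751 + 166.258280 = 195.810031

195.8100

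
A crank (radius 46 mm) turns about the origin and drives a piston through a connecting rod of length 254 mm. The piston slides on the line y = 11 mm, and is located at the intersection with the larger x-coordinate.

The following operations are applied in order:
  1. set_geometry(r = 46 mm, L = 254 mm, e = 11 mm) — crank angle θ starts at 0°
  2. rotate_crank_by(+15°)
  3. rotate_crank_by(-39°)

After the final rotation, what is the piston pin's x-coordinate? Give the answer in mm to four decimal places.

set_geometry: r = 46 mm, L = 254 mm, e = 11 mm; θ ← 0°
rotate_crank_by(+15°): θ ← 0° +15° = 15°
rotate_crank_by(-39°): θ ← 15° -39° = -24°
crank pin P = (r cos θ, r sin θ) = (42.023091, -18.709886)
h = r sin θ − e = -18.709886 − 11 = -29.709886
x = r cos θ + √(L² − h²) = 42.023091 + √(64516.0 − 882.6773) = 42.023091 + 252.256462 = 294.279553

294.2796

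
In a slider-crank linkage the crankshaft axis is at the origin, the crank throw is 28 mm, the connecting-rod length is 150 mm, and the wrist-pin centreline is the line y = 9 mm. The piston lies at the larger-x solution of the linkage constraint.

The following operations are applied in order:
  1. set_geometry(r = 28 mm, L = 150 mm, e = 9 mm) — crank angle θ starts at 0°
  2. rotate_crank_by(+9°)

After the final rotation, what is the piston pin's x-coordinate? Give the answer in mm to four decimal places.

177.5841

set_geometry: r = 28 mm, L = 150 mm, e = 9 mm; θ ← 0°
rotate_crank_by(+9°): θ ← 0° +9° = 9°
crank pin P = (r cos θ, r sin θ) = (27.655274, 4.380165)
h = r sin θ − e = 4.380165 − 9 = -4.619835
x = r cos θ + √(L² − h²) = 27.655274 + √(22500.0 − 21.3429) = 27.655274 + 149.928840 = 177.584114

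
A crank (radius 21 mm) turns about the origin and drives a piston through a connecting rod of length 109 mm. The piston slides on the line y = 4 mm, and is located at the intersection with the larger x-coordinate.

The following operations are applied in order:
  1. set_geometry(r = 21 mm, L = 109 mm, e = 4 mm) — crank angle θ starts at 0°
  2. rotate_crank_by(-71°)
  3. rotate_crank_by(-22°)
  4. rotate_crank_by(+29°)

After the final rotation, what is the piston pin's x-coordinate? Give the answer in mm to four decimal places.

set_geometry: r = 21 mm, L = 109 mm, e = 4 mm; θ ← 0°
rotate_crank_by(-71°): θ ← 0° -71° = -71°
rotate_crank_by(-22°): θ ← -71° -22° = -93°
rotate_crank_by(+29°): θ ← -93° +29° = -64°
crank pin P = (r cos θ, r sin θ) = (9.205794, -18.874675)
h = r sin θ − e = -18.874675 − 4 = -22.874675
x = r cos θ + √(L² − h²) = 9.205794 + √(11881.0 − 523.2508) = 9.205794 + 106.572742 = 115.778536

115.7785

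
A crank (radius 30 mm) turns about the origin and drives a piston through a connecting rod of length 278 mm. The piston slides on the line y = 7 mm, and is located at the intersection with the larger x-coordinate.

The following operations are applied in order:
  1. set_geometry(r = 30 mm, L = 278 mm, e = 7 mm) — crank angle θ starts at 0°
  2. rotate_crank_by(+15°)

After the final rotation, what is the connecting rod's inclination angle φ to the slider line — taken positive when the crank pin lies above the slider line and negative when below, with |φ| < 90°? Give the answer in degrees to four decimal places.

set_geometry: r = 30 mm, L = 278 mm, e = 7 mm; θ ← 0°
rotate_crank_by(+15°): θ ← 0° +15° = 15°
crank pin P = (r cos θ, r sin θ) = (28.977775, 7.764571)
h = r sin θ − e = 7.764571 − 7 = 0.764571
sin φ = h / L = 0.764571 / 278 = 0.00275026
φ = arcsin(0.00275026) = 0.157578°

0.1576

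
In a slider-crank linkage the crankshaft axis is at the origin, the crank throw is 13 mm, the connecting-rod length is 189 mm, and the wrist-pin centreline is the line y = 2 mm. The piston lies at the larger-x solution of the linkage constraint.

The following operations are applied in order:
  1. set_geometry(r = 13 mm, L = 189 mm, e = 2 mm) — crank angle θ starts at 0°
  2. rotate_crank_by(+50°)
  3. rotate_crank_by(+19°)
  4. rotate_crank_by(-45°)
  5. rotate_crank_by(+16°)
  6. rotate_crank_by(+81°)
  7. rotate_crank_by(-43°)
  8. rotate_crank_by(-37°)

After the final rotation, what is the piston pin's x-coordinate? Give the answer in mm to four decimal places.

198.6984

set_geometry: r = 13 mm, L = 189 mm, e = 2 mm; θ ← 0°
rotate_crank_by(+50°): θ ← 0° +50° = 50°
rotate_crank_by(+19°): θ ← 50° +19° = 69°
rotate_crank_by(-45°): θ ← 69° -45° = 24°
rotate_crank_by(+16°): θ ← 24° +16° = 40°
rotate_crank_by(+81°): θ ← 40° +81° = 121°
rotate_crank_by(-43°): θ ← 121° -43° = 78°
rotate_crank_by(-37°): θ ← 78° -37° = 41°
crank pin P = (r cos θ, r sin θ) = (9.811225, 8.528767)
h = r sin θ − e = 8.528767 − 2 = 6.528767
x = r cos θ + √(L² − h²) = 9.811225 + √(35721.0 − 42.6248) = 9.811225 + 188.887202 = 198.698427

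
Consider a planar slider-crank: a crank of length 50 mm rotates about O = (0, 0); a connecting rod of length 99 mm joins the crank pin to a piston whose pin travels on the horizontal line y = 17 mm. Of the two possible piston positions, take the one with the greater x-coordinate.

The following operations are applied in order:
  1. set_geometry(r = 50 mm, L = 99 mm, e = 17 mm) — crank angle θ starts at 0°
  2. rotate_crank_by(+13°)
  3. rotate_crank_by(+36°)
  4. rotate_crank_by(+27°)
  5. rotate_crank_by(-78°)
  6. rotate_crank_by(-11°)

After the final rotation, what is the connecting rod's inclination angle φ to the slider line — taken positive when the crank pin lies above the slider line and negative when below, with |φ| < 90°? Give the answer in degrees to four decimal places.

set_geometry: r = 50 mm, L = 99 mm, e = 17 mm; θ ← 0°
rotate_crank_by(+13°): θ ← 0° +13° = 13°
rotate_crank_by(+36°): θ ← 13° +36° = 49°
rotate_crank_by(+27°): θ ← 49° +27° = 76°
rotate_crank_by(-78°): θ ← 76° -78° = -2°
rotate_crank_by(-11°): θ ← -2° -11° = -13°
crank pin P = (r cos θ, r sin θ) = (48.718503, -11.247553)
h = r sin θ − e = -11.247553 − 17 = -28.247553
sin φ = h / L = -28.247553 / 99 = -0.28532882
φ = arcsin(-0.28532882) = -16.578504°

-16.5785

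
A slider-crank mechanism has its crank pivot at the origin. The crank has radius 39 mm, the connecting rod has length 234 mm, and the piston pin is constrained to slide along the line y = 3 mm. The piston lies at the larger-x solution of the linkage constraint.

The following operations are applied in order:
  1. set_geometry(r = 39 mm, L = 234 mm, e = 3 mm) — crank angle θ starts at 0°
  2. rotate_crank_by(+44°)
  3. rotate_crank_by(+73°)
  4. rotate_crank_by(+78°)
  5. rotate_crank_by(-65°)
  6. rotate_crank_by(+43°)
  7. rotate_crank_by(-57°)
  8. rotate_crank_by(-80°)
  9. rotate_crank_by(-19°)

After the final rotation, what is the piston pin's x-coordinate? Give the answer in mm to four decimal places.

set_geometry: r = 39 mm, L = 234 mm, e = 3 mm; θ ← 0°
rotate_crank_by(+44°): θ ← 0° +44° = 44°
rotate_crank_by(+73°): θ ← 44° +73° = 117°
rotate_crank_by(+78°): θ ← 117° +78° = 195°
rotate_crank_by(-65°): θ ← 195° -65° = 130°
rotate_crank_by(+43°): θ ← 130° +43° = 173°
rotate_crank_by(-57°): θ ← 173° -57° = 116°
rotate_crank_by(-80°): θ ← 116° -80° = 36°
rotate_crank_by(-19°): θ ← 36° -19° = 17°
crank pin P = (r cos θ, r sin θ) = (37.295885, 11.402496)
h = r sin θ − e = 11.402496 − 3 = 8.402496
x = r cos θ + √(L² − h²) = 37.295885 + √(54756.0 − 70.6019) = 37.295885 + 233.849092 = 271.144978

271.1450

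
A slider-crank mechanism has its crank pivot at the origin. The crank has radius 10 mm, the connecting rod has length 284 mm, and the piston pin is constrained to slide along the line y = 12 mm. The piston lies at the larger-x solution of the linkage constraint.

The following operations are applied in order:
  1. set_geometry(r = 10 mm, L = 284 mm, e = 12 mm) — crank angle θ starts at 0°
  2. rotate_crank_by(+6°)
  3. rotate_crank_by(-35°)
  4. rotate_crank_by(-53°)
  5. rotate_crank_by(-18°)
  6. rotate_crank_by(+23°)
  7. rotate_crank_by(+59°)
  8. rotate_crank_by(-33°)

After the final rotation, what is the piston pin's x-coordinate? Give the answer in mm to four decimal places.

set_geometry: r = 10 mm, L = 284 mm, e = 12 mm; θ ← 0°
rotate_crank_by(+6°): θ ← 0° +6° = 6°
rotate_crank_by(-35°): θ ← 6° -35° = -29°
rotate_crank_by(-53°): θ ← -29° -53° = -82°
rotate_crank_by(-18°): θ ← -82° -18° = -100°
rotate_crank_by(+23°): θ ← -100° +23° = -77°
rotate_crank_by(+59°): θ ← -77° +59° = -18°
rotate_crank_by(-33°): θ ← -18° -33° = -51°
crank pin P = (r cos θ, r sin θ) = (6.293204, -7.771460)
h = r sin θ − e = -7.771460 − 12 = -19.771460
x = r cos θ + √(L² − h²) = 6.293204 + √(80656.0 − 390.9106) = 6.293204 + 283.310941 = 289.604145

289.6041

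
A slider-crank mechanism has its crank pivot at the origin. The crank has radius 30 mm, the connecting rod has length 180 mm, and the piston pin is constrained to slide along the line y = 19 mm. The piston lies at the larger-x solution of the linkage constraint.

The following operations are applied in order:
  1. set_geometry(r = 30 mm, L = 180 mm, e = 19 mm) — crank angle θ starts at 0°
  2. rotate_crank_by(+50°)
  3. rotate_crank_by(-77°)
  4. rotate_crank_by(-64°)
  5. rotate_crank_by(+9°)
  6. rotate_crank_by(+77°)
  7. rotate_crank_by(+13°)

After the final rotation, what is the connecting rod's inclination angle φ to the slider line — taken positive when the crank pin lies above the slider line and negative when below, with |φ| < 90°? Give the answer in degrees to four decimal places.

set_geometry: r = 30 mm, L = 180 mm, e = 19 mm; θ ← 0°
rotate_crank_by(+50°): θ ← 0° +50° = 50°
rotate_crank_by(-77°): θ ← 50° -77° = -27°
rotate_crank_by(-64°): θ ← -27° -64° = -91°
rotate_crank_by(+9°): θ ← -91° +9° = -82°
rotate_crank_by(+77°): θ ← -82° +77° = -5°
rotate_crank_by(+13°): θ ← -5° +13° = 8°
crank pin P = (r cos θ, r sin θ) = (29.708042, 4.175193)
h = r sin θ − e = 4.175193 − 19 = -14.824807
sin φ = h / L = -14.824807 / 180 = -0.08236004
φ = arcsin(-0.08236004) = -4.724234°

-4.7242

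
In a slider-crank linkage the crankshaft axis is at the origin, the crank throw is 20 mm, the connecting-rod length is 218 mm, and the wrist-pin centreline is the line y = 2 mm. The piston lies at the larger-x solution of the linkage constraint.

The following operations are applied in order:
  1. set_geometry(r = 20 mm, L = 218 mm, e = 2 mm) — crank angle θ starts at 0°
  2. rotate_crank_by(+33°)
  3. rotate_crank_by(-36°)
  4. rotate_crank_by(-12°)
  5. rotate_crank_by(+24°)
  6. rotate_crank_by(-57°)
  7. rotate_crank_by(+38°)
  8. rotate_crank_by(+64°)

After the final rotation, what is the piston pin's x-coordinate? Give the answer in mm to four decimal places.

set_geometry: r = 20 mm, L = 218 mm, e = 2 mm; θ ← 0°
rotate_crank_by(+33°): θ ← 0° +33° = 33°
rotate_crank_by(-36°): θ ← 33° -36° = -3°
rotate_crank_by(-12°): θ ← -3° -12° = -15°
rotate_crank_by(+24°): θ ← -15° +24° = 9°
rotate_crank_by(-57°): θ ← 9° -57° = -48°
rotate_crank_by(+38°): θ ← -48° +38° = -10°
rotate_crank_by(+64°): θ ← -10° +64° = 54°
crank pin P = (r cos θ, r sin θ) = (11.755705, 16.180340)
h = r sin θ − e = 16.180340 − 2 = 14.180340
x = r cos θ + √(L² − h²) = 11.755705 + √(47524.0 − 201.0820) = 11.755705 + 217.538314 = 229.294019

229.2940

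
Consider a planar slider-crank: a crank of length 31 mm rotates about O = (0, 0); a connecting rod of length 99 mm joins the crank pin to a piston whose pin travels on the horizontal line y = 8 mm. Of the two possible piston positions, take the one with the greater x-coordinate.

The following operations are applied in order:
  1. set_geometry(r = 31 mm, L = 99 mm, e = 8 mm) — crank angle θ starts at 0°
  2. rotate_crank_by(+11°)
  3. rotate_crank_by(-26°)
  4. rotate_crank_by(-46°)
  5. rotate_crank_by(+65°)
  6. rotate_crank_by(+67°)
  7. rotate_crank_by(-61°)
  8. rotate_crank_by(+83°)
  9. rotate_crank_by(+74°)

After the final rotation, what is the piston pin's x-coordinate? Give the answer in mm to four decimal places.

68.7892

set_geometry: r = 31 mm, L = 99 mm, e = 8 mm; θ ← 0°
rotate_crank_by(+11°): θ ← 0° +11° = 11°
rotate_crank_by(-26°): θ ← 11° -26° = -15°
rotate_crank_by(-46°): θ ← -15° -46° = -61°
rotate_crank_by(+65°): θ ← -61° +65° = 4°
rotate_crank_by(+67°): θ ← 4° +67° = 71°
rotate_crank_by(-61°): θ ← 71° -61° = 10°
rotate_crank_by(+83°): θ ← 10° +83° = 93°
rotate_crank_by(+74°): θ ← 93° +74° = 167°
crank pin P = (r cos θ, r sin θ) = (-30.205472, 6.973483)
h = r sin θ − e = 6.973483 − 8 = -1.026517
x = r cos θ + √(L² − h²) = -30.205472 + √(9801.0 − 1.0537) = -30.205472 + 98.994678 = 68.789206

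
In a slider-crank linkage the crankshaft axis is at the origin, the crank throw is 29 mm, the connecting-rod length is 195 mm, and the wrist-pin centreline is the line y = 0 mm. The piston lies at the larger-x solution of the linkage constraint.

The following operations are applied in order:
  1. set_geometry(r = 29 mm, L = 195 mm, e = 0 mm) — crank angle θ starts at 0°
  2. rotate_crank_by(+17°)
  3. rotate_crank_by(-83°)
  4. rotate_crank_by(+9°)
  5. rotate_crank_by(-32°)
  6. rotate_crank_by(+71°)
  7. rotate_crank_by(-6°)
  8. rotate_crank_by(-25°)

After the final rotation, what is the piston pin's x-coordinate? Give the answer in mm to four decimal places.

212.7936

set_geometry: r = 29 mm, L = 195 mm, e = 0 mm; θ ← 0°
rotate_crank_by(+17°): θ ← 0° +17° = 17°
rotate_crank_by(-83°): θ ← 17° -83° = -66°
rotate_crank_by(+9°): θ ← -66° +9° = -57°
rotate_crank_by(-32°): θ ← -57° -32° = -89°
rotate_crank_by(+71°): θ ← -89° +71° = -18°
rotate_crank_by(-6°): θ ← -18° -6° = -24°
rotate_crank_by(-25°): θ ← -24° -25° = -49°
crank pin P = (r cos θ, r sin θ) = (19.025712, -21.886578)
h = r sin θ − e = -21.886578 − 0 = -21.886578
x = r cos θ + √(L² − h²) = 19.025712 + √(38025.0 − 479.0223) = 19.025712 + 193.767845 = 212.793557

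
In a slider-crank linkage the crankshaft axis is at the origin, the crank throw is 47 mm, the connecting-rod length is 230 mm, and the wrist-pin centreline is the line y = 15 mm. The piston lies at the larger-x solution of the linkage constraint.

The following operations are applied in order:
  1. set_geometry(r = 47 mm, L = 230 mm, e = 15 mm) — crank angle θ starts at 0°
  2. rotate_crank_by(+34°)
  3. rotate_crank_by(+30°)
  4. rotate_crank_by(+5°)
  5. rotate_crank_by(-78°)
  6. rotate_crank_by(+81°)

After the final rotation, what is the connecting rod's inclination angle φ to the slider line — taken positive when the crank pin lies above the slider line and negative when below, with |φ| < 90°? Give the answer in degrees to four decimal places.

set_geometry: r = 47 mm, L = 230 mm, e = 15 mm; θ ← 0°
rotate_crank_by(+34°): θ ← 0° +34° = 34°
rotate_crank_by(+30°): θ ← 34° +30° = 64°
rotate_crank_by(+5°): θ ← 64° +5° = 69°
rotate_crank_by(-78°): θ ← 69° -78° = -9°
rotate_crank_by(+81°): θ ← -9° +81° = 72°
crank pin P = (r cos θ, r sin θ) = (14.523799, 44.699656)
h = r sin θ − e = 44.699656 − 15 = 29.699656
sin φ = h / L = 29.699656 / 230 = 0.12912894
φ = arcsin(0.12912894) = 7.419260°

7.4193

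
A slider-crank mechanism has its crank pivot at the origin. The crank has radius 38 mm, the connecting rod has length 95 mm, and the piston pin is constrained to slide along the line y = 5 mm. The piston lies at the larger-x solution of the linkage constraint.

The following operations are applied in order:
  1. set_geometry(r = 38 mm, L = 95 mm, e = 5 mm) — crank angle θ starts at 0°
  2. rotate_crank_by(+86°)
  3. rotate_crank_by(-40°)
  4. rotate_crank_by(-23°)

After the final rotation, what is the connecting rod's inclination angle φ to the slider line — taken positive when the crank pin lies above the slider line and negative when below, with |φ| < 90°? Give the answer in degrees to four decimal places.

set_geometry: r = 38 mm, L = 95 mm, e = 5 mm; θ ← 0°
rotate_crank_by(+86°): θ ← 0° +86° = 86°
rotate_crank_by(-40°): θ ← 86° -40° = 46°
rotate_crank_by(-23°): θ ← 46° -23° = 23°
crank pin P = (r cos θ, r sin θ) = (34.979184, 14.847783)
h = r sin θ − e = 14.847783 − 5 = 9.847783
sin φ = h / L = 9.847783 / 95 = 0.10366087
φ = arcsin(0.10366087) = 5.950019°

5.9500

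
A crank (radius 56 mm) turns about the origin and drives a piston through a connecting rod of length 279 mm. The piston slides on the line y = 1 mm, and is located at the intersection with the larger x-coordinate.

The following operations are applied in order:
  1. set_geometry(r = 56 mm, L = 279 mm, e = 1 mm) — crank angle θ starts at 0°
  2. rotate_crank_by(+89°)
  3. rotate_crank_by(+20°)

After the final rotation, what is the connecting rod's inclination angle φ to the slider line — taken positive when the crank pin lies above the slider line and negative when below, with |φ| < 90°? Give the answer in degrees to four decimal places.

set_geometry: r = 56 mm, L = 279 mm, e = 1 mm; θ ← 0°
rotate_crank_by(+89°): θ ← 0° +89° = 89°
rotate_crank_by(+20°): θ ← 89° +20° = 109°
crank pin P = (r cos θ, r sin θ) = (-18.231817, 52.949040)
h = r sin θ − e = 52.949040 − 1 = 51.949040
sin φ = h / L = 51.949040 / 279 = 0.18619728
φ = arcsin(0.18619728) = 10.730944°

10.7309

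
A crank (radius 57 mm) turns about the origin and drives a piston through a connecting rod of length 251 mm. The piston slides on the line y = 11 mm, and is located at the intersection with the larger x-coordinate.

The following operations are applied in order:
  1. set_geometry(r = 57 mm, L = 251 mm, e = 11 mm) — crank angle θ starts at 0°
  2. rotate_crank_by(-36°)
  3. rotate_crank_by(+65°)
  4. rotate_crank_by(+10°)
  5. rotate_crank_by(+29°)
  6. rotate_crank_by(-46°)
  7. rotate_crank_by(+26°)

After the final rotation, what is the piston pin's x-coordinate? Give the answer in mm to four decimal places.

set_geometry: r = 57 mm, L = 251 mm, e = 11 mm; θ ← 0°
rotate_crank_by(-36°): θ ← 0° -36° = -36°
rotate_crank_by(+65°): θ ← -36° +65° = 29°
rotate_crank_by(+10°): θ ← 29° +10° = 39°
rotate_crank_by(+29°): θ ← 39° +29° = 68°
rotate_crank_by(-46°): θ ← 68° -46° = 22°
rotate_crank_by(+26°): θ ← 22° +26° = 48°
crank pin P = (r cos θ, r sin θ) = (38.140445, 42.359255)
h = r sin θ − e = 42.359255 − 11 = 31.359255
x = r cos θ + √(L² − h²) = 38.140445 + √(63001.0 − 983.4029) = 38.140445 + 249.033325 = 287.173770

287.1738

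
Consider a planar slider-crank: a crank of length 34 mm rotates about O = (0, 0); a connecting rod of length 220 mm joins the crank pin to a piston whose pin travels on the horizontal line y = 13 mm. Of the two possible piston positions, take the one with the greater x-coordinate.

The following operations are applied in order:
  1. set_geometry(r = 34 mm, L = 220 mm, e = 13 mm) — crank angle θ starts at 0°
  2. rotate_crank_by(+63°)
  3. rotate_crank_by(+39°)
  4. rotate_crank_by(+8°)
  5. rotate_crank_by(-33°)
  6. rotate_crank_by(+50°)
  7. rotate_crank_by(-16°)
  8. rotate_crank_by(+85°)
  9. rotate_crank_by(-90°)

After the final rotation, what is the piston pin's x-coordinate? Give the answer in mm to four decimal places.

209.7461

set_geometry: r = 34 mm, L = 220 mm, e = 13 mm; θ ← 0°
rotate_crank_by(+63°): θ ← 0° +63° = 63°
rotate_crank_by(+39°): θ ← 63° +39° = 102°
rotate_crank_by(+8°): θ ← 102° +8° = 110°
rotate_crank_by(-33°): θ ← 110° -33° = 77°
rotate_crank_by(+50°): θ ← 77° +50° = 127°
rotate_crank_by(-16°): θ ← 127° -16° = 111°
rotate_crank_by(+85°): θ ← 111° +85° = 196°
rotate_crank_by(-90°): θ ← 196° -90° = 106°
crank pin P = (r cos θ, r sin θ) = (-9.371670, 32.682898)
h = r sin θ − e = 32.682898 − 13 = 19.682898
x = r cos θ + √(L² − h²) = -9.371670 + √(48400.0 − 387.4165) = -9.371670 + 219.117739 = 209.746069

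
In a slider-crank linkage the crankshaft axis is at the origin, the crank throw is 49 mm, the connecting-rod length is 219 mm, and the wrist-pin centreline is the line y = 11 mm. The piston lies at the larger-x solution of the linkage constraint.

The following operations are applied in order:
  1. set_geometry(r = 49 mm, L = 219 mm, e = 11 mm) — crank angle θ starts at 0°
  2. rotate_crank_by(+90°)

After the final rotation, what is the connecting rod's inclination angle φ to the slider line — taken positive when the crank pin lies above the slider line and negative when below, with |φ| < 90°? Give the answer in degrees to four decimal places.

set_geometry: r = 49 mm, L = 219 mm, e = 11 mm; θ ← 0°
rotate_crank_by(+90°): θ ← 0° +90° = 90°
crank pin P = (r cos θ, r sin θ) = (0.000000, 49.000000)
h = r sin θ − e = 49.000000 − 11 = 38.000000
sin φ = h / L = 38.000000 / 219 = 0.17351598
φ = arcsin(0.17351598) = 9.992309°

9.9923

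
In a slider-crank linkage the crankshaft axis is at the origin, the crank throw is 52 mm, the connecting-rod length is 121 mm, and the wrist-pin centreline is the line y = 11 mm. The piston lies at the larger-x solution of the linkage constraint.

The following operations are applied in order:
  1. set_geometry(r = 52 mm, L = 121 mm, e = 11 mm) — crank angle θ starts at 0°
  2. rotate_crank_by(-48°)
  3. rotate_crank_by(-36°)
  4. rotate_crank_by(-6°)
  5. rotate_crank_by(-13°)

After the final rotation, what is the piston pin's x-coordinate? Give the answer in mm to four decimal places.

set_geometry: r = 52 mm, L = 121 mm, e = 11 mm; θ ← 0°
rotate_crank_by(-48°): θ ← 0° -48° = -48°
rotate_crank_by(-36°): θ ← -48° -36° = -84°
rotate_crank_by(-6°): θ ← -84° -6° = -90°
rotate_crank_by(-13°): θ ← -90° -13° = -103°
crank pin P = (r cos θ, r sin θ) = (-11.697455, -50.667243)
h = r sin θ − e = -50.667243 − 11 = -61.667243
x = r cos θ + √(L² − h²) = -11.697455 + √(14641.0 − 3802.8489) = -11.697455 + 104.106441 = 92.408986

92.4090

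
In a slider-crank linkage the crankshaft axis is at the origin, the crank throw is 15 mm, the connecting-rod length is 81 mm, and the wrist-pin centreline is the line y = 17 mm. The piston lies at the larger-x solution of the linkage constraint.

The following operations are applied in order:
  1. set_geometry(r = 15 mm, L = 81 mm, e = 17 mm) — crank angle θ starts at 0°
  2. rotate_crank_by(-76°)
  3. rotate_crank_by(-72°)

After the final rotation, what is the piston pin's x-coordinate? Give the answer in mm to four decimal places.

set_geometry: r = 15 mm, L = 81 mm, e = 17 mm; θ ← 0°
rotate_crank_by(-76°): θ ← 0° -76° = -76°
rotate_crank_by(-72°): θ ← -76° -72° = -148°
crank pin P = (r cos θ, r sin θ) = (-12.720721, -7.948789)
h = r sin θ − e = -7.948789 − 17 = -24.948789
x = r cos θ + √(L² − h²) = -12.720721 + √(6561.0 − 622.4421) = -12.720721 + 77.062039 = 64.341318

64.3413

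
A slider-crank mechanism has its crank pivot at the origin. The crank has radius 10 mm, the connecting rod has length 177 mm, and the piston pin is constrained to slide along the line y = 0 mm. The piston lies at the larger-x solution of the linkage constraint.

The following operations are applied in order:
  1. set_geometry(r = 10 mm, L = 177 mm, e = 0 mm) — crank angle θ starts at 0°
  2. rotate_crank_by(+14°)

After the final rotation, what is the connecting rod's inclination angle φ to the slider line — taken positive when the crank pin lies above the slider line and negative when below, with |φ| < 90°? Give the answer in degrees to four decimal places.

set_geometry: r = 10 mm, L = 177 mm, e = 0 mm; θ ← 0°
rotate_crank_by(+14°): θ ← 0° +14° = 14°
crank pin P = (r cos θ, r sin θ) = (9.702957, 2.419219)
h = r sin θ − e = 2.419219 − 0 = 2.419219
sin φ = h / L = 2.419219 / 177 = 0.01366790
φ = arcsin(0.01366790) = 0.783138°

0.7831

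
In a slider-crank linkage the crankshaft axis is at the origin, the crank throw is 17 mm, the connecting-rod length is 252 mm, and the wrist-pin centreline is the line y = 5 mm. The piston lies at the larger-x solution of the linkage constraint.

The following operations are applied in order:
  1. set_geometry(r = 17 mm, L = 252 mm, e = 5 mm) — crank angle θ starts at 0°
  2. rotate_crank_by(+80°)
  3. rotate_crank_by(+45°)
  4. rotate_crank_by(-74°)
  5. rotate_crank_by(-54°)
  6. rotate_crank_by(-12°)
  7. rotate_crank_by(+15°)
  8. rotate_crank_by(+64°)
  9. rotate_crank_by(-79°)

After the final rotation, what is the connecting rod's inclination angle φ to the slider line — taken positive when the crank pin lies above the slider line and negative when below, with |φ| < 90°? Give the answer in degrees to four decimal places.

-2.1377

set_geometry: r = 17 mm, L = 252 mm, e = 5 mm; θ ← 0°
rotate_crank_by(+80°): θ ← 0° +80° = 80°
rotate_crank_by(+45°): θ ← 80° +45° = 125°
rotate_crank_by(-74°): θ ← 125° -74° = 51°
rotate_crank_by(-54°): θ ← 51° -54° = -3°
rotate_crank_by(-12°): θ ← -3° -12° = -15°
rotate_crank_by(+15°): θ ← -15° +15° = 0°
rotate_crank_by(+64°): θ ← 0° +64° = 64°
rotate_crank_by(-79°): θ ← 64° -79° = -15°
crank pin P = (r cos θ, r sin θ) = (16.420739, -4.399924)
h = r sin θ − e = -4.399924 − 5 = -9.399924
sin φ = h / L = -9.399924 / 252 = -0.03730128
φ = arcsin(-0.03730128) = -2.137702°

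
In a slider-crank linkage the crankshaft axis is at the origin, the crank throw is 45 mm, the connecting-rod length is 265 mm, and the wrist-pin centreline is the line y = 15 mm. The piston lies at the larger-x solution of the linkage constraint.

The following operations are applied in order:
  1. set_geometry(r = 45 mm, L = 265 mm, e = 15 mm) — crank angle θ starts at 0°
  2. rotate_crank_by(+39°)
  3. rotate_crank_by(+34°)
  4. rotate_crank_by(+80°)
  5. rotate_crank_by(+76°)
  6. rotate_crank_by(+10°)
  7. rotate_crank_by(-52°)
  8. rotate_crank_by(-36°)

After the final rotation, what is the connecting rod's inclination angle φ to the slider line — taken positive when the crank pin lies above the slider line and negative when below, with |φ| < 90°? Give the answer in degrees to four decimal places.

set_geometry: r = 45 mm, L = 265 mm, e = 15 mm; θ ← 0°
rotate_crank_by(+39°): θ ← 0° +39° = 39°
rotate_crank_by(+34°): θ ← 39° +34° = 73°
rotate_crank_by(+80°): θ ← 73° +80° = 153°
rotate_crank_by(+76°): θ ← 153° +76° = 229°
rotate_crank_by(+10°): θ ← 229° +10° = 239°
rotate_crank_by(-52°): θ ← 239° -52° = 187°
rotate_crank_by(-36°): θ ← 187° -36° = 151°
crank pin P = (r cos θ, r sin θ) = (-39.357887, 21.816433)
h = r sin θ − e = 21.816433 − 15 = 6.816433
sin φ = h / L = 6.816433 / 265 = 0.02572239
φ = arcsin(0.02572239) = 1.473947°

1.4739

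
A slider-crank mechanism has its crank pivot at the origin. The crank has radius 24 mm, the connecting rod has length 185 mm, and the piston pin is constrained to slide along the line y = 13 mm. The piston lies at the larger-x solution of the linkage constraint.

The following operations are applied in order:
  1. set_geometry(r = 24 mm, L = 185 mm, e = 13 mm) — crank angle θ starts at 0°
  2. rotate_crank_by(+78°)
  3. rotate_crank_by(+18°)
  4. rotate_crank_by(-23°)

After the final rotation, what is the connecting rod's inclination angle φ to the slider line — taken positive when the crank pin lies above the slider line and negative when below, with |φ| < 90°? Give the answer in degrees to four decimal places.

set_geometry: r = 24 mm, L = 185 mm, e = 13 mm; θ ← 0°
rotate_crank_by(+78°): θ ← 0° +78° = 78°
rotate_crank_by(+18°): θ ← 78° +18° = 96°
rotate_crank_by(-23°): θ ← 96° -23° = 73°
crank pin P = (r cos θ, r sin θ) = (7.016921, 22.951314)
h = r sin θ − e = 22.951314 − 13 = 9.951314
sin φ = h / L = 9.951314 / 185 = 0.05379089
φ = arcsin(0.05379089) = 3.083479°

3.0835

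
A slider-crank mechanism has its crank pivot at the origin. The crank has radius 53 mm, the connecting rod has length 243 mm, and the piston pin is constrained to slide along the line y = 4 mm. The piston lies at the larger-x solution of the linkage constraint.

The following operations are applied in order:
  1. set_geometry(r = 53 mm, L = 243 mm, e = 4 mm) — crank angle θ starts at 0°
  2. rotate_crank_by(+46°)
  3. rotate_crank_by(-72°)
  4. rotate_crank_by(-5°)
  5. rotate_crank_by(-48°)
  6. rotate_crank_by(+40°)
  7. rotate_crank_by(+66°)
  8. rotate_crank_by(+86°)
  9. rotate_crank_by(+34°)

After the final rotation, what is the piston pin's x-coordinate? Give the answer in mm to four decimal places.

197.2749

set_geometry: r = 53 mm, L = 243 mm, e = 4 mm; θ ← 0°
rotate_crank_by(+46°): θ ← 0° +46° = 46°
rotate_crank_by(-72°): θ ← 46° -72° = -26°
rotate_crank_by(-5°): θ ← -26° -5° = -31°
rotate_crank_by(-48°): θ ← -31° -48° = -79°
rotate_crank_by(+40°): θ ← -79° +40° = -39°
rotate_crank_by(+66°): θ ← -39° +66° = 27°
rotate_crank_by(+86°): θ ← 27° +86° = 113°
rotate_crank_by(+34°): θ ← 113° +34° = 147°
crank pin P = (r cos θ, r sin θ) = (-44.449540, 28.865869)
h = r sin θ − e = 28.865869 − 4 = 24.865869
x = r cos θ + √(L² − h²) = -44.449540 + √(59049.0 − 618.3114) = -44.449540 + 241.724406 = 197.274866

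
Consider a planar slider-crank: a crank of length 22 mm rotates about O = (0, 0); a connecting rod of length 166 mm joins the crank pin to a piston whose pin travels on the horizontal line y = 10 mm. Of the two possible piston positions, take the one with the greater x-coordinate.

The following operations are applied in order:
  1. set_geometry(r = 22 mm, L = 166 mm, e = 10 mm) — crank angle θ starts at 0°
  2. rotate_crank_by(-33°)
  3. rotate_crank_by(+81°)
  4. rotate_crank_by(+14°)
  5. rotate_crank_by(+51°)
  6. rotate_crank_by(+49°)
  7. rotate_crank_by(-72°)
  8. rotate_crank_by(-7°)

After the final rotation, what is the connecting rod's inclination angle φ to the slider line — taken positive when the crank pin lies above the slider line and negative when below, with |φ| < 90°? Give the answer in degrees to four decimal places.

4.0887

set_geometry: r = 22 mm, L = 166 mm, e = 10 mm; θ ← 0°
rotate_crank_by(-33°): θ ← 0° -33° = -33°
rotate_crank_by(+81°): θ ← -33° +81° = 48°
rotate_crank_by(+14°): θ ← 48° +14° = 62°
rotate_crank_by(+51°): θ ← 62° +51° = 113°
rotate_crank_by(+49°): θ ← 113° +49° = 162°
rotate_crank_by(-72°): θ ← 162° -72° = 90°
rotate_crank_by(-7°): θ ← 90° -7° = 83°
crank pin P = (r cos θ, r sin θ) = (2.681126, 21.836015)
h = r sin θ − e = 21.836015 − 10 = 11.836015
sin φ = h / L = 11.836015 / 166 = 0.07130130
φ = arcsin(0.07130130) = 4.088733°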